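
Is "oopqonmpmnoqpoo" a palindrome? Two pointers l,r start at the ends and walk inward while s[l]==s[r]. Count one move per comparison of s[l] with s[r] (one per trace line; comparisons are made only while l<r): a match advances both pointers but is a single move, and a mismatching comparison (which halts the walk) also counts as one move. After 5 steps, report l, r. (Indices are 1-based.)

l=1 r=15: 'o'=='o', l++,r--
l=2 r=14: 'o'=='o', l++,r--
l=3 r=13: 'p'=='p', l++,r--
l=4 r=12: 'q'=='q', l++,r--
l=5 r=11: 'o'=='o', l++,r--

l=6, r=10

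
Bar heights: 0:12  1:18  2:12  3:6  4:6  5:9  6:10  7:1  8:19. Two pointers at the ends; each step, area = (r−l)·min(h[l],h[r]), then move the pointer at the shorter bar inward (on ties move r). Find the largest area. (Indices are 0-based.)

max area = 126

[0,8] min(12,19)*8=96 best=96 * → l++
[1,8] min(18,19)*7=126 best=126 * → l++
[2,8] min(12,19)*6=72 best=126 → l++
[3,8] min(6,19)*5=30 best=126 → l++
[4,8] min(6,19)*4=24 best=126 → l++
[5,8] min(9,19)*3=27 best=126 → l++
[6,8] min(10,19)*2=20 best=126 → l++
[7,8] min(1,19)*1=1 best=126 → l++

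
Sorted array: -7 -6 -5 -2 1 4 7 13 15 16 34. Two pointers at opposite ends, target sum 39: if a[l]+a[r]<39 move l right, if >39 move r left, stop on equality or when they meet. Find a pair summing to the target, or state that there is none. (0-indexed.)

l=0 r=10: -7+34=27 <39, l++
l=1 r=10: -6+34=28 <39, l++
l=2 r=10: -5+34=29 <39, l++
l=3 r=10: -2+34=32 <39, l++
l=4 r=10: 1+34=35 <39, l++
l=5 r=10: 4+34=38 <39, l++
l=6 r=10: 7+34=41 >39, r--
l=6 r=9: 7+16=23 <39, l++
l=7 r=9: 13+16=29 <39, l++
l=8 r=9: 15+16=31 <39, l++

no pair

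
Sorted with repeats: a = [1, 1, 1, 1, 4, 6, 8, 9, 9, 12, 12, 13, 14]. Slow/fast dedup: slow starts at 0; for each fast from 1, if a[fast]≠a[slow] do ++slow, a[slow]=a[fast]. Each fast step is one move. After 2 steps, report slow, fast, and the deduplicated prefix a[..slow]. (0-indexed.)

slow=0, fast=3, prefix=[1]

(s=0,f=1) a[fast]=1=a[slow] dup → fast++
(s=0,f=2) a[fast]=1=a[slow] dup → fast++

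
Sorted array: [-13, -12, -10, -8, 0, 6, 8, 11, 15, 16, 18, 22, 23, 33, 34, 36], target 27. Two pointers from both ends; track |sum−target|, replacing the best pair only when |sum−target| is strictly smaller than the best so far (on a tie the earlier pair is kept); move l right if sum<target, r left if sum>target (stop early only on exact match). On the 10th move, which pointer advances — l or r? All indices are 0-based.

r

l=0 r=15: -13+36=23 d=4 *, l++
l=1 r=15: -12+36=24 d=3 *, l++
l=2 r=15: -10+36=26 d=1 *, l++
l=3 r=15: -8+36=28 d=1, r--
l=3 r=14: -8+34=26 d=1, l++
l=4 r=14: 0+34=34 d=7, r--
l=4 r=13: 0+33=33 d=6, r--
l=4 r=12: 0+23=23 d=4, l++
l=5 r=12: 6+23=29 d=2, r--
l=5 r=11: 6+22=28 d=1, r--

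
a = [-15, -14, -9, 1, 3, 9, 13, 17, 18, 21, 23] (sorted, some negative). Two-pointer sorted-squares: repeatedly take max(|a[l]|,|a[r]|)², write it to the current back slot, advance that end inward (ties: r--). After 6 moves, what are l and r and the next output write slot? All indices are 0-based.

l=0 r=10: |-15|<=|23| out[10]=529, r--
l=0 r=9: |-15|<=|21| out[9]=441, r--
l=0 r=8: |-15|<=|18| out[8]=324, r--
l=0 r=7: |-15|<=|17| out[7]=289, r--
l=0 r=6: |-15|>|13| out[6]=225, l++
l=1 r=6: |-14|>|13| out[5]=196, l++

l=2, r=6, next write slot=4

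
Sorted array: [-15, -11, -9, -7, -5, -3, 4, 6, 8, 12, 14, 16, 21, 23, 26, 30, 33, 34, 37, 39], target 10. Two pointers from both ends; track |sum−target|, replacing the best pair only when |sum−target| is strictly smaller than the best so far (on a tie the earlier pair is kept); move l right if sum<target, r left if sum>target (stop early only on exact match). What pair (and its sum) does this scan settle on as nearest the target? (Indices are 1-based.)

pair (-11, 21) with sum 10 (|Δ|=0)

[1,20] -15+39=24 d=14 * → r--
[1,19] -15+37=22 d=12 * → r--
[1,18] -15+34=19 d=9 * → r--
[1,17] -15+33=18 d=8 * → r--
[1,16] -15+30=15 d=5 * → r--
[1,15] -15+26=11 d=1 * → r--
[1,14] -15+23=8 d=2 → l++
[2,14] -11+23=12 d=2 → r--
[2,13] -11+21=10 d=0 * → stop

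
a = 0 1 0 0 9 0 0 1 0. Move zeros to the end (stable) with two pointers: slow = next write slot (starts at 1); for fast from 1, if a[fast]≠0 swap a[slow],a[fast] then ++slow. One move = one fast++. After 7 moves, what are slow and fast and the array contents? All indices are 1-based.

slow=3, fast=8, a=[1, 9, 0, 0, 0, 0, 0, 1, 0]

(s=1,f=1) a[fast]=0 → fast++
(s=1,f=2) a[fast]=1≠0 swap→a[1]=1 → slow++,fast++
(s=2,f=3) a[fast]=0 → fast++
(s=2,f=4) a[fast]=0 → fast++
(s=2,f=5) a[fast]=9≠0 swap→a[2]=9 → slow++,fast++
(s=3,f=6) a[fast]=0 → fast++
(s=3,f=7) a[fast]=0 → fast++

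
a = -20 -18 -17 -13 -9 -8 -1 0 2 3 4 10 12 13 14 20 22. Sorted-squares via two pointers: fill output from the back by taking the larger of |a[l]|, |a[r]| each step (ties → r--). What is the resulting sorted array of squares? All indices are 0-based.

[0, 1, 4, 9, 16, 64, 81, 100, 144, 169, 169, 196, 289, 324, 400, 400, 484]

[0,16] |-20|<=|22| out[16]=484 → r--
[0,15] |-20|<=|20| out[15]=400 → r--
[0,14] |-20|>|14| out[14]=400 → l++
[1,14] |-18|>|14| out[13]=324 → l++
[2,14] |-17|>|14| out[12]=289 → l++
[3,14] |-13|<=|14| out[11]=196 → r--
[3,13] |-13|<=|13| out[10]=169 → r--
[3,12] |-13|>|12| out[9]=169 → l++
[4,12] |-9|<=|12| out[8]=144 → r--
[4,11] |-9|<=|10| out[7]=100 → r--
[4,10] |-9|>|4| out[6]=81 → l++
[5,10] |-8|>|4| out[5]=64 → l++
[6,10] |-1|<=|4| out[4]=16 → r--
[6,9] |-1|<=|3| out[3]=9 → r--
[6,8] |-1|<=|2| out[2]=4 → r--
[6,7] |-1|>|0| out[1]=1 → l++
[7,7] |0|<=|0| out[0]=0 → r--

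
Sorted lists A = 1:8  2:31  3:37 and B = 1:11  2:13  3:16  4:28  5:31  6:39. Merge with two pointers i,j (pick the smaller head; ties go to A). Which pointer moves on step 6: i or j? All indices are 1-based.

i=1 j=1: A[i]=8<=B[j]=11 take 8, i++
i=2 j=1: A[i]=31>B[j]=11 take 11, j++
i=2 j=2: A[i]=31>B[j]=13 take 13, j++
i=2 j=3: A[i]=31>B[j]=16 take 16, j++
i=2 j=4: A[i]=31>B[j]=28 take 28, j++
i=2 j=5: A[i]=31<=B[j]=31 take 31, i++

i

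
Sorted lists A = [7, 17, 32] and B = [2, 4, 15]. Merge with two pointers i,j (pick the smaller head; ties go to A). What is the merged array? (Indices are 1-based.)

i=1 j=1: A[i]=7>B[j]=2 take 2, j++
i=1 j=2: A[i]=7>B[j]=4 take 4, j++
i=1 j=3: A[i]=7<=B[j]=15 take 7, i++
i=2 j=3: A[i]=17>B[j]=15 take 15, j++
i=2 j=4: B done, take A[i]=17, i++
i=3 j=4: B done, take A[i]=32, i++

[2, 4, 7, 15, 17, 32]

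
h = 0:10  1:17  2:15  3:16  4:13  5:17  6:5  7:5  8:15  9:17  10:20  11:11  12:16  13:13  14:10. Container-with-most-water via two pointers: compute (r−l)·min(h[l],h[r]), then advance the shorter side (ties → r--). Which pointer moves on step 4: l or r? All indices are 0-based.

r

l=0 r=14: min(10,10)*14=140 best=140 *, r--
l=0 r=13: min(10,13)*13=130 best=140, l++
l=1 r=13: min(17,13)*12=156 best=156 *, r--
l=1 r=12: min(17,16)*11=176 best=176 *, r--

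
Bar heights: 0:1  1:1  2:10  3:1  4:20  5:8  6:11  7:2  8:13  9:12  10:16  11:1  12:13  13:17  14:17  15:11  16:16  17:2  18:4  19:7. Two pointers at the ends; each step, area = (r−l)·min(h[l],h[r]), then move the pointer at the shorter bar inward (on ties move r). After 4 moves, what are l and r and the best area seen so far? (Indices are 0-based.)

[0,19] min(1,7)*19=19 best=19 * → l++
[1,19] min(1,7)*18=18 best=19 → l++
[2,19] min(10,7)*17=119 best=119 * → r--
[2,18] min(10,4)*16=64 best=119 → r--

l=2, r=17, best area=119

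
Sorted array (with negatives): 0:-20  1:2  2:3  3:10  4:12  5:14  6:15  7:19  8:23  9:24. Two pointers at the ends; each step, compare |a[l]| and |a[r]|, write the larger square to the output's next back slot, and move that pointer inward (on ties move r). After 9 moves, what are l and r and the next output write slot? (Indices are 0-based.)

l=0 r=9: |-20|<=|24| out[9]=576, r--
l=0 r=8: |-20|<=|23| out[8]=529, r--
l=0 r=7: |-20|>|19| out[7]=400, l++
l=1 r=7: |2|<=|19| out[6]=361, r--
l=1 r=6: |2|<=|15| out[5]=225, r--
l=1 r=5: |2|<=|14| out[4]=196, r--
l=1 r=4: |2|<=|12| out[3]=144, r--
l=1 r=3: |2|<=|10| out[2]=100, r--
l=1 r=2: |2|<=|3| out[1]=9, r--

l=1, r=1, next write slot=0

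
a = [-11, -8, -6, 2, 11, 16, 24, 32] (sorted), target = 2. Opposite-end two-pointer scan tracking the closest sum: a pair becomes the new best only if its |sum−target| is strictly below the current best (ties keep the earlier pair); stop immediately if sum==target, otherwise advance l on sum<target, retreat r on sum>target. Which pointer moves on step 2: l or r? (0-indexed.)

r

l=0 r=7: -11+32=21 d=19 *, r--
l=0 r=6: -11+24=13 d=11 *, r--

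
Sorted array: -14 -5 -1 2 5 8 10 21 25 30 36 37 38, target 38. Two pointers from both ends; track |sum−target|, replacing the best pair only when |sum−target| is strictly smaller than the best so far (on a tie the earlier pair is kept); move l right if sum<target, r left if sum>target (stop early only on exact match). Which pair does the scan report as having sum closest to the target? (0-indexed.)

pair (2, 36) with sum 38 (|Δ|=0)

[0,12] -14+38=24 d=14 * → l++
[1,12] -5+38=33 d=5 * → l++
[2,12] -1+38=37 d=1 * → l++
[3,12] 2+38=40 d=2 → r--
[3,11] 2+37=39 d=1 → r--
[3,10] 2+36=38 d=0 * → stop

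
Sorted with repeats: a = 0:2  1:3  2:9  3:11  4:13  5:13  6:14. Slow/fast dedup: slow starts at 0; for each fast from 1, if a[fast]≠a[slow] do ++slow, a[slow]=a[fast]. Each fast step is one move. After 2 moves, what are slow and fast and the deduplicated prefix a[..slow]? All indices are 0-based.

slow=2, fast=3, prefix=[2, 3, 9]

(s=0,f=1) a[fast]=3≠a[slow]=2 write a[1]=3 → slow++,fast++
(s=1,f=2) a[fast]=9≠a[slow]=3 write a[2]=9 → slow++,fast++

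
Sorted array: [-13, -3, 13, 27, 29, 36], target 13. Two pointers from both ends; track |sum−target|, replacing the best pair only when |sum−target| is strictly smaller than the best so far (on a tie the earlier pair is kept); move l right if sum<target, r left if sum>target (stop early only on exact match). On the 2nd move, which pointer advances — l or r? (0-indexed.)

r

l=0 r=5: -13+36=23 d=10 *, r--
l=0 r=4: -13+29=16 d=3 *, r--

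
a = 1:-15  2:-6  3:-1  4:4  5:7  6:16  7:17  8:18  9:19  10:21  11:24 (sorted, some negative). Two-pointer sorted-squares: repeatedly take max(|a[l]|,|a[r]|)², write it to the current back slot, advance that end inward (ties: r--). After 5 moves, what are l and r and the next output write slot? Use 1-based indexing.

[1,11] |-15|<=|24| out[11]=576 → r--
[1,10] |-15|<=|21| out[10]=441 → r--
[1,9] |-15|<=|19| out[9]=361 → r--
[1,8] |-15|<=|18| out[8]=324 → r--
[1,7] |-15|<=|17| out[7]=289 → r--

l=1, r=6, next write slot=6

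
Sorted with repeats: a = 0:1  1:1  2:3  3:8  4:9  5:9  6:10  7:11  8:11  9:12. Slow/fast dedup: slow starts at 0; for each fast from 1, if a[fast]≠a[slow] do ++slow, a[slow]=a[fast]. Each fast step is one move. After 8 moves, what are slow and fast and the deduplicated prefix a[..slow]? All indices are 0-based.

slow=5, fast=9, prefix=[1, 3, 8, 9, 10, 11]

slow=0 fast=1: a[fast]=1=a[slow] dup, fast++
slow=0 fast=2: a[fast]=3≠a[slow]=1 write a[1]=3, slow++,fast++
slow=1 fast=3: a[fast]=8≠a[slow]=3 write a[2]=8, slow++,fast++
slow=2 fast=4: a[fast]=9≠a[slow]=8 write a[3]=9, slow++,fast++
slow=3 fast=5: a[fast]=9=a[slow] dup, fast++
slow=3 fast=6: a[fast]=10≠a[slow]=9 write a[4]=10, slow++,fast++
slow=4 fast=7: a[fast]=11≠a[slow]=10 write a[5]=11, slow++,fast++
slow=5 fast=8: a[fast]=11=a[slow] dup, fast++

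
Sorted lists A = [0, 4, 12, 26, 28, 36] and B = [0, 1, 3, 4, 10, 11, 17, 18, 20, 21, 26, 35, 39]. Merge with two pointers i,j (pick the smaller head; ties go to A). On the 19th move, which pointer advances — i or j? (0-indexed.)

i=0 j=0: A[i]=0<=B[j]=0 take 0, i++
i=1 j=0: A[i]=4>B[j]=0 take 0, j++
i=1 j=1: A[i]=4>B[j]=1 take 1, j++
i=1 j=2: A[i]=4>B[j]=3 take 3, j++
i=1 j=3: A[i]=4<=B[j]=4 take 4, i++
i=2 j=3: A[i]=12>B[j]=4 take 4, j++
i=2 j=4: A[i]=12>B[j]=10 take 10, j++
i=2 j=5: A[i]=12>B[j]=11 take 11, j++
i=2 j=6: A[i]=12<=B[j]=17 take 12, i++
i=3 j=6: A[i]=26>B[j]=17 take 17, j++
i=3 j=7: A[i]=26>B[j]=18 take 18, j++
i=3 j=8: A[i]=26>B[j]=20 take 20, j++
i=3 j=9: A[i]=26>B[j]=21 take 21, j++
i=3 j=10: A[i]=26<=B[j]=26 take 26, i++
i=4 j=10: A[i]=28>B[j]=26 take 26, j++
i=4 j=11: A[i]=28<=B[j]=35 take 28, i++
i=5 j=11: A[i]=36>B[j]=35 take 35, j++
i=5 j=12: A[i]=36<=B[j]=39 take 36, i++
i=6 j=12: A done, take B[j]=39, j++

j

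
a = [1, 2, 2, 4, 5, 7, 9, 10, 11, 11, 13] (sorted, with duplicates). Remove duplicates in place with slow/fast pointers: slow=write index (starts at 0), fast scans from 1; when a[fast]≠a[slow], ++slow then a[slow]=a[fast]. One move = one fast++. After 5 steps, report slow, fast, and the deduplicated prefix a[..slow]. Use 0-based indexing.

(s=0,f=1) a[fast]=2≠a[slow]=1 write a[1]=2 → slow++,fast++
(s=1,f=2) a[fast]=2=a[slow] dup → fast++
(s=1,f=3) a[fast]=4≠a[slow]=2 write a[2]=4 → slow++,fast++
(s=2,f=4) a[fast]=5≠a[slow]=4 write a[3]=5 → slow++,fast++
(s=3,f=5) a[fast]=7≠a[slow]=5 write a[4]=7 → slow++,fast++

slow=4, fast=6, prefix=[1, 2, 4, 5, 7]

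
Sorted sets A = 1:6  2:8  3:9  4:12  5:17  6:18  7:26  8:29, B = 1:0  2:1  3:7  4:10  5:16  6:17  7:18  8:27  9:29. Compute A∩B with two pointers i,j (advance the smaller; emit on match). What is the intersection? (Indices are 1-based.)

i=1 j=1: 6>0, j++
i=1 j=2: 6>1, j++
i=1 j=3: 6<7, i++
i=2 j=3: 8>7, j++
i=2 j=4: 8<10, i++
i=3 j=4: 9<10, i++
i=4 j=4: 12>10, j++
i=4 j=5: 12<16, i++
i=5 j=5: 17>16, j++
i=5 j=6: 17==17 emit, i++,j++
i=6 j=7: 18==18 emit, i++,j++
i=7 j=8: 26<27, i++
i=8 j=8: 29>27, j++
i=8 j=9: 29==29 emit, i++,j++

intersection = [17, 18, 29]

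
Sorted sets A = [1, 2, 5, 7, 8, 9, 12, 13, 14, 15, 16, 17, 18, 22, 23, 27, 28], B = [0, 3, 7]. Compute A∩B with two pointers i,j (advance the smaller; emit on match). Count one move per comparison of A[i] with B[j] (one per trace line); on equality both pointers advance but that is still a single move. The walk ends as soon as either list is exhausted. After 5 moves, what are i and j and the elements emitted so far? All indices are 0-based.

i=0 j=0: 1>0, j++
i=0 j=1: 1<3, i++
i=1 j=1: 2<3, i++
i=2 j=1: 5>3, j++
i=2 j=2: 5<7, i++

i=3, j=2, emitted=[]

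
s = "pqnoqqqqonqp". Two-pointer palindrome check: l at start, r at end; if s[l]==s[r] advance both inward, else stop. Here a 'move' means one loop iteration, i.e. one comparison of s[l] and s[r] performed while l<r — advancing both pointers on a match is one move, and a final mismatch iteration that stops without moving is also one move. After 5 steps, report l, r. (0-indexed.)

l=5, r=6

l=0 r=11: 'p'=='p', l++,r--
l=1 r=10: 'q'=='q', l++,r--
l=2 r=9: 'n'=='n', l++,r--
l=3 r=8: 'o'=='o', l++,r--
l=4 r=7: 'q'=='q', l++,r--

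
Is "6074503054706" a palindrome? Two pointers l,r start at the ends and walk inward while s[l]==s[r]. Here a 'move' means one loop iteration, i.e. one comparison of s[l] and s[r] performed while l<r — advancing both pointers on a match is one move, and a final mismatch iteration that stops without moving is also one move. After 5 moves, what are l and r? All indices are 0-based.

[0,12] '6'=='6' → l++,r--
[1,11] '0'=='0' → l++,r--
[2,10] '7'=='7' → l++,r--
[3,9] '4'=='4' → l++,r--
[4,8] '5'=='5' → l++,r--

l=5, r=7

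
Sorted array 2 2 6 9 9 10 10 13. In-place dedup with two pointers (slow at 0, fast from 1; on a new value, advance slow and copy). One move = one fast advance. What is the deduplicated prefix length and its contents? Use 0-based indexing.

length 5; prefix = [2, 6, 9, 10, 13]

(s=0,f=1) a[fast]=2=a[slow] dup → fast++
(s=0,f=2) a[fast]=6≠a[slow]=2 write a[1]=6 → slow++,fast++
(s=1,f=3) a[fast]=9≠a[slow]=6 write a[2]=9 → slow++,fast++
(s=2,f=4) a[fast]=9=a[slow] dup → fast++
(s=2,f=5) a[fast]=10≠a[slow]=9 write a[3]=10 → slow++,fast++
(s=3,f=6) a[fast]=10=a[slow] dup → fast++
(s=3,f=7) a[fast]=13≠a[slow]=10 write a[4]=13 → slow++,fast++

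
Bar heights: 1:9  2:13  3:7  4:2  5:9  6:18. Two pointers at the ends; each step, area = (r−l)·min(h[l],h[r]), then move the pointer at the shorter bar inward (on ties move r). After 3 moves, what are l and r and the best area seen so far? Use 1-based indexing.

l=4, r=6, best area=52

[1,6] min(9,18)*5=45 best=45 * → l++
[2,6] min(13,18)*4=52 best=52 * → l++
[3,6] min(7,18)*3=21 best=52 → l++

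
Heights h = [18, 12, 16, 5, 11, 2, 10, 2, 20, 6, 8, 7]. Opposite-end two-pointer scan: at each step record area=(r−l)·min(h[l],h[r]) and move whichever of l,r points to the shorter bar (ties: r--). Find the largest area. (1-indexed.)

max area = 144

l=1 r=12: min(18,7)*11=77 best=77 *, r--
l=1 r=11: min(18,8)*10=80 best=80 *, r--
l=1 r=10: min(18,6)*9=54 best=80, r--
l=1 r=9: min(18,20)*8=144 best=144 *, l++
l=2 r=9: min(12,20)*7=84 best=144, l++
l=3 r=9: min(16,20)*6=96 best=144, l++
l=4 r=9: min(5,20)*5=25 best=144, l++
l=5 r=9: min(11,20)*4=44 best=144, l++
l=6 r=9: min(2,20)*3=6 best=144, l++
l=7 r=9: min(10,20)*2=20 best=144, l++
l=8 r=9: min(2,20)*1=2 best=144, l++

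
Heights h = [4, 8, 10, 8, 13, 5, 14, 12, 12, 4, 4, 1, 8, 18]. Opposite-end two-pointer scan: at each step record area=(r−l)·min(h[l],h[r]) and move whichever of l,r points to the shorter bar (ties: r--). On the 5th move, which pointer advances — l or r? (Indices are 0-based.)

l=0 r=13: min(4,18)*13=52 best=52 *, l++
l=1 r=13: min(8,18)*12=96 best=96 *, l++
l=2 r=13: min(10,18)*11=110 best=110 *, l++
l=3 r=13: min(8,18)*10=80 best=110, l++
l=4 r=13: min(13,18)*9=117 best=117 *, l++

l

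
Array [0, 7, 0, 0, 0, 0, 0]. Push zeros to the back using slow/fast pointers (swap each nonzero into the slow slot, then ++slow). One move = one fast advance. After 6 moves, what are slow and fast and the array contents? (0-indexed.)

slow=1, fast=6, a=[7, 0, 0, 0, 0, 0, 0]

(s=0,f=0) a[fast]=0 → fast++
(s=0,f=1) a[fast]=7≠0 swap→a[0]=7 → slow++,fast++
(s=1,f=2) a[fast]=0 → fast++
(s=1,f=3) a[fast]=0 → fast++
(s=1,f=4) a[fast]=0 → fast++
(s=1,f=5) a[fast]=0 → fast++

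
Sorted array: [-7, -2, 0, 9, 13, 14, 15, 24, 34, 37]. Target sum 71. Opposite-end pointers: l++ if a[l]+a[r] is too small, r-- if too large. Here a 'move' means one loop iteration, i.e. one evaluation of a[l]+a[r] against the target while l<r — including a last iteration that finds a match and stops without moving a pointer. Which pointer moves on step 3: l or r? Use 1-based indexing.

l

[1,10] -7+37=30 <71 → l++
[2,10] -2+37=35 <71 → l++
[3,10] 0+37=37 <71 → l++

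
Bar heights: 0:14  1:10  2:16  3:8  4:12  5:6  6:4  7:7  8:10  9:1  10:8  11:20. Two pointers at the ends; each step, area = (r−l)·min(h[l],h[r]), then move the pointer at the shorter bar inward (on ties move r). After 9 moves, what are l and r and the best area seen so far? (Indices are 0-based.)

[0,11] min(14,20)*11=154 best=154 * → l++
[1,11] min(10,20)*10=100 best=154 → l++
[2,11] min(16,20)*9=144 best=154 → l++
[3,11] min(8,20)*8=64 best=154 → l++
[4,11] min(12,20)*7=84 best=154 → l++
[5,11] min(6,20)*6=36 best=154 → l++
[6,11] min(4,20)*5=20 best=154 → l++
[7,11] min(7,20)*4=28 best=154 → l++
[8,11] min(10,20)*3=30 best=154 → l++

l=9, r=11, best area=154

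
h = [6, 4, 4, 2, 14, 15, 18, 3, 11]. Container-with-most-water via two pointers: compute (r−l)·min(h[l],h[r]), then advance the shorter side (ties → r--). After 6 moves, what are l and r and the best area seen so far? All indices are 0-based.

l=4, r=6, best area=48

l=0 r=8: min(6,11)*8=48 best=48 *, l++
l=1 r=8: min(4,11)*7=28 best=48, l++
l=2 r=8: min(4,11)*6=24 best=48, l++
l=3 r=8: min(2,11)*5=10 best=48, l++
l=4 r=8: min(14,11)*4=44 best=48, r--
l=4 r=7: min(14,3)*3=9 best=48, r--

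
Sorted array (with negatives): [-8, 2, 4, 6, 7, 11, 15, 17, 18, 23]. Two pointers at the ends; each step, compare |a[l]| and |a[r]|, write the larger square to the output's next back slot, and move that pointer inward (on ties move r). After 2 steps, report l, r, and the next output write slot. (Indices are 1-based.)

l=1 r=10: |-8|<=|23| out[10]=529, r--
l=1 r=9: |-8|<=|18| out[9]=324, r--

l=1, r=8, next write slot=8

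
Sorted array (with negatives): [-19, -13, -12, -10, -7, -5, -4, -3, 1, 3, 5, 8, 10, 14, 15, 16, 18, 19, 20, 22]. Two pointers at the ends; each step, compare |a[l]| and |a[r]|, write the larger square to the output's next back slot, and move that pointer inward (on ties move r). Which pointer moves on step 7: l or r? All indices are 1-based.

l=1 r=20: |-19|<=|22| out[20]=484, r--
l=1 r=19: |-19|<=|20| out[19]=400, r--
l=1 r=18: |-19|<=|19| out[18]=361, r--
l=1 r=17: |-19|>|18| out[17]=361, l++
l=2 r=17: |-13|<=|18| out[16]=324, r--
l=2 r=16: |-13|<=|16| out[15]=256, r--
l=2 r=15: |-13|<=|15| out[14]=225, r--

r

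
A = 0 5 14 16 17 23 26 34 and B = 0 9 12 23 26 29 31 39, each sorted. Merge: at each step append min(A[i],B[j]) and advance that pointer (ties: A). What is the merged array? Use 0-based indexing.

[0, 0, 5, 9, 12, 14, 16, 17, 23, 23, 26, 26, 29, 31, 34, 39]

[i=0,j=0] A[i]=0<=B[j]=0 take 0 → i++
[i=1,j=0] A[i]=5>B[j]=0 take 0 → j++
[i=1,j=1] A[i]=5<=B[j]=9 take 5 → i++
[i=2,j=1] A[i]=14>B[j]=9 take 9 → j++
[i=2,j=2] A[i]=14>B[j]=12 take 12 → j++
[i=2,j=3] A[i]=14<=B[j]=23 take 14 → i++
[i=3,j=3] A[i]=16<=B[j]=23 take 16 → i++
[i=4,j=3] A[i]=17<=B[j]=23 take 17 → i++
[i=5,j=3] A[i]=23<=B[j]=23 take 23 → i++
[i=6,j=3] A[i]=26>B[j]=23 take 23 → j++
[i=6,j=4] A[i]=26<=B[j]=26 take 26 → i++
[i=7,j=4] A[i]=34>B[j]=26 take 26 → j++
[i=7,j=5] A[i]=34>B[j]=29 take 29 → j++
[i=7,j=6] A[i]=34>B[j]=31 take 31 → j++
[i=7,j=7] A[i]=34<=B[j]=39 take 34 → i++
[i=8,j=7] A done, take B[j]=39 → j++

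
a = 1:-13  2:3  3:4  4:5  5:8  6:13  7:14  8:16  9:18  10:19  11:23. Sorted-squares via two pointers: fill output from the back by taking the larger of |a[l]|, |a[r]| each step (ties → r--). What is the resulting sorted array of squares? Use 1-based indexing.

l=1 r=11: |-13|<=|23| out[11]=529, r--
l=1 r=10: |-13|<=|19| out[10]=361, r--
l=1 r=9: |-13|<=|18| out[9]=324, r--
l=1 r=8: |-13|<=|16| out[8]=256, r--
l=1 r=7: |-13|<=|14| out[7]=196, r--
l=1 r=6: |-13|<=|13| out[6]=169, r--
l=1 r=5: |-13|>|8| out[5]=169, l++
l=2 r=5: |3|<=|8| out[4]=64, r--
l=2 r=4: |3|<=|5| out[3]=25, r--
l=2 r=3: |3|<=|4| out[2]=16, r--
l=2 r=2: |3|<=|3| out[1]=9, r--

[9, 16, 25, 64, 169, 169, 196, 256, 324, 361, 529]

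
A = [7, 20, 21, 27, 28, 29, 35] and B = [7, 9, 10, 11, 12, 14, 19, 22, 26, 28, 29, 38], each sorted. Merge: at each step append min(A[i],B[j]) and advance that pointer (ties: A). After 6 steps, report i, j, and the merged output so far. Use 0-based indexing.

i=1, j=5, merged so far=[7, 7, 9, 10, 11, 12]

i=0 j=0: A[i]=7<=B[j]=7 take 7, i++
i=1 j=0: A[i]=20>B[j]=7 take 7, j++
i=1 j=1: A[i]=20>B[j]=9 take 9, j++
i=1 j=2: A[i]=20>B[j]=10 take 10, j++
i=1 j=3: A[i]=20>B[j]=11 take 11, j++
i=1 j=4: A[i]=20>B[j]=12 take 12, j++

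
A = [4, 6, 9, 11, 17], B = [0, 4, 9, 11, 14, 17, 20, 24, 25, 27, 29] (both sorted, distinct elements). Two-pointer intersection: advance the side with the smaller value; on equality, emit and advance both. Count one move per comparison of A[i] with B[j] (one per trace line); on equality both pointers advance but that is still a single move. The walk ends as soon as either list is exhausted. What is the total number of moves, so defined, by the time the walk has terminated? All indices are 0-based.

7 moves

i=0 j=0: 4>0, j++
i=0 j=1: 4==4 emit, i++,j++
i=1 j=2: 6<9, i++
i=2 j=2: 9==9 emit, i++,j++
i=3 j=3: 11==11 emit, i++,j++
i=4 j=4: 17>14, j++
i=4 j=5: 17==17 emit, i++,j++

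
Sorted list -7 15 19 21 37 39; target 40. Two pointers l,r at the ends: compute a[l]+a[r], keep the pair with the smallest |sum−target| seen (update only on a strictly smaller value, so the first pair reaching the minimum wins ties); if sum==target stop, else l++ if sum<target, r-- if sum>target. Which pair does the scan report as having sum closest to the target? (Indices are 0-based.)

pair (19, 21) with sum 40 (|Δ|=0)

l=0 r=5: -7+39=32 d=8 *, l++
l=1 r=5: 15+39=54 d=14, r--
l=1 r=4: 15+37=52 d=12, r--
l=1 r=3: 15+21=36 d=4 *, l++
l=2 r=3: 19+21=40 d=0 *, stop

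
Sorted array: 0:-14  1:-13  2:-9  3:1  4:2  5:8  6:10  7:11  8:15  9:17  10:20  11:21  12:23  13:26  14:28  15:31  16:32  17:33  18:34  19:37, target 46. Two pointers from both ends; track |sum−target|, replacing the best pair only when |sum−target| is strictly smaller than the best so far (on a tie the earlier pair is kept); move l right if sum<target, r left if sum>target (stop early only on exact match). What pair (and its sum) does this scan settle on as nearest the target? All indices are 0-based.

pair (15, 31) with sum 46 (|Δ|=0)

l=0 r=19: -14+37=23 d=23 *, l++
l=1 r=19: -13+37=24 d=22 *, l++
l=2 r=19: -9+37=28 d=18 *, l++
l=3 r=19: 1+37=38 d=8 *, l++
l=4 r=19: 2+37=39 d=7 *, l++
l=5 r=19: 8+37=45 d=1 *, l++
l=6 r=19: 10+37=47 d=1, r--
l=6 r=18: 10+34=44 d=2, l++
l=7 r=18: 11+34=45 d=1, l++
l=8 r=18: 15+34=49 d=3, r--
l=8 r=17: 15+33=48 d=2, r--
l=8 r=16: 15+32=47 d=1, r--
l=8 r=15: 15+31=46 d=0 *, stop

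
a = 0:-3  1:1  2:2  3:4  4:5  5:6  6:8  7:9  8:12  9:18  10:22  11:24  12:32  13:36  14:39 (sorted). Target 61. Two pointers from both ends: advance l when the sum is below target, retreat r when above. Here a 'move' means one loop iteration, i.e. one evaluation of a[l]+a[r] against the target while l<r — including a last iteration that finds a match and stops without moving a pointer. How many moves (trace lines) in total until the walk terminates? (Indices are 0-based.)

11 moves

[0,14] -3+39=36 <61 → l++
[1,14] 1+39=40 <61 → l++
[2,14] 2+39=41 <61 → l++
[3,14] 4+39=43 <61 → l++
[4,14] 5+39=44 <61 → l++
[5,14] 6+39=45 <61 → l++
[6,14] 8+39=47 <61 → l++
[7,14] 9+39=48 <61 → l++
[8,14] 12+39=51 <61 → l++
[9,14] 18+39=57 <61 → l++
[10,14] 22+39=61 → found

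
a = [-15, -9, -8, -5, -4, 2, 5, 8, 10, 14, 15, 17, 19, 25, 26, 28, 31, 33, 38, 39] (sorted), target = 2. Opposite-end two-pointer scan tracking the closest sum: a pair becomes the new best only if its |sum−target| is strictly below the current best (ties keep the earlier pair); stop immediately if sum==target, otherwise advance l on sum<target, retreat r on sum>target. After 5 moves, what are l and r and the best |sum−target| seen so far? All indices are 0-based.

l=0, r=14, best |Δ|=11

l=0 r=19: -15+39=24 d=22 *, r--
l=0 r=18: -15+38=23 d=21 *, r--
l=0 r=17: -15+33=18 d=16 *, r--
l=0 r=16: -15+31=16 d=14 *, r--
l=0 r=15: -15+28=13 d=11 *, r--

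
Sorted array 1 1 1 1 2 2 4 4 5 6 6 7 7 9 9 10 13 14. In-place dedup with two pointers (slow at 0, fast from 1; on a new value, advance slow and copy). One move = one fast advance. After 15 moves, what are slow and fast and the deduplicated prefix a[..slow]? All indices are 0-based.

slow=7, fast=16, prefix=[1, 2, 4, 5, 6, 7, 9, 10]

slow=0 fast=1: a[fast]=1=a[slow] dup, fast++
slow=0 fast=2: a[fast]=1=a[slow] dup, fast++
slow=0 fast=3: a[fast]=1=a[slow] dup, fast++
slow=0 fast=4: a[fast]=2≠a[slow]=1 write a[1]=2, slow++,fast++
slow=1 fast=5: a[fast]=2=a[slow] dup, fast++
slow=1 fast=6: a[fast]=4≠a[slow]=2 write a[2]=4, slow++,fast++
slow=2 fast=7: a[fast]=4=a[slow] dup, fast++
slow=2 fast=8: a[fast]=5≠a[slow]=4 write a[3]=5, slow++,fast++
slow=3 fast=9: a[fast]=6≠a[slow]=5 write a[4]=6, slow++,fast++
slow=4 fast=10: a[fast]=6=a[slow] dup, fast++
slow=4 fast=11: a[fast]=7≠a[slow]=6 write a[5]=7, slow++,fast++
slow=5 fast=12: a[fast]=7=a[slow] dup, fast++
slow=5 fast=13: a[fast]=9≠a[slow]=7 write a[6]=9, slow++,fast++
slow=6 fast=14: a[fast]=9=a[slow] dup, fast++
slow=6 fast=15: a[fast]=10≠a[slow]=9 write a[7]=10, slow++,fast++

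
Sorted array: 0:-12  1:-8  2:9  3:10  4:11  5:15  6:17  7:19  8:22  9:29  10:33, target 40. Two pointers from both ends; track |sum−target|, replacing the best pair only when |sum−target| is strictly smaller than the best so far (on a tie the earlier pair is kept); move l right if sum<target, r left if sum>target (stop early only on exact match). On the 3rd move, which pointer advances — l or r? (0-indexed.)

r

l=0 r=10: -12+33=21 d=19 *, l++
l=1 r=10: -8+33=25 d=15 *, l++
l=2 r=10: 9+33=42 d=2 *, r--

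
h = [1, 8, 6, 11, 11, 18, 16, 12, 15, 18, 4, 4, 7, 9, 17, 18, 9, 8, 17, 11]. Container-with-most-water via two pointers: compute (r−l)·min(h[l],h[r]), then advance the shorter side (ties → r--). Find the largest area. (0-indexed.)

max area = 221

l=0 r=19: min(1,11)*19=19 best=19 *, l++
l=1 r=19: min(8,11)*18=144 best=144 *, l++
l=2 r=19: min(6,11)*17=102 best=144, l++
l=3 r=19: min(11,11)*16=176 best=176 *, r--
l=3 r=18: min(11,17)*15=165 best=176, l++
l=4 r=18: min(11,17)*14=154 best=176, l++
l=5 r=18: min(18,17)*13=221 best=221 *, r--
l=5 r=17: min(18,8)*12=96 best=221, r--
l=5 r=16: min(18,9)*11=99 best=221, r--
l=5 r=15: min(18,18)*10=180 best=221, r--
l=5 r=14: min(18,17)*9=153 best=221, r--
l=5 r=13: min(18,9)*8=72 best=221, r--
l=5 r=12: min(18,7)*7=49 best=221, r--
l=5 r=11: min(18,4)*6=24 best=221, r--
l=5 r=10: min(18,4)*5=20 best=221, r--
l=5 r=9: min(18,18)*4=72 best=221, r--
l=5 r=8: min(18,15)*3=45 best=221, r--
l=5 r=7: min(18,12)*2=24 best=221, r--
l=5 r=6: min(18,16)*1=16 best=221, r--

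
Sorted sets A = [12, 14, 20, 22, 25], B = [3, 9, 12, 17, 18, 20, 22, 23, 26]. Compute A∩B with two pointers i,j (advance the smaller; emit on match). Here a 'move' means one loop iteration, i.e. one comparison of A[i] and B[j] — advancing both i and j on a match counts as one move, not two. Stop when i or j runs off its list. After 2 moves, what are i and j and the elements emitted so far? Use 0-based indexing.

i=0, j=2, emitted=[]

i=0 j=0: 12>3, j++
i=0 j=1: 12>9, j++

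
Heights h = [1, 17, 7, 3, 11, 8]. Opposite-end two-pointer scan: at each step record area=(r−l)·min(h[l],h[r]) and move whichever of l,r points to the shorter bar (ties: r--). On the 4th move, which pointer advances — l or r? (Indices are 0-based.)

r

l=0 r=5: min(1,8)*5=5 best=5 *, l++
l=1 r=5: min(17,8)*4=32 best=32 *, r--
l=1 r=4: min(17,11)*3=33 best=33 *, r--
l=1 r=3: min(17,3)*2=6 best=33, r--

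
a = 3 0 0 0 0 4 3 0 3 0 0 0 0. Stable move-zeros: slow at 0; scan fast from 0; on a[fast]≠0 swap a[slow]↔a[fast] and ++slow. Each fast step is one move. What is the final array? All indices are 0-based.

slow=0 fast=0: a[fast]=3≠0 swap→a[0]=3, slow++,fast++
slow=1 fast=1: a[fast]=0, fast++
slow=1 fast=2: a[fast]=0, fast++
slow=1 fast=3: a[fast]=0, fast++
slow=1 fast=4: a[fast]=0, fast++
slow=1 fast=5: a[fast]=4≠0 swap→a[1]=4, slow++,fast++
slow=2 fast=6: a[fast]=3≠0 swap→a[2]=3, slow++,fast++
slow=3 fast=7: a[fast]=0, fast++
slow=3 fast=8: a[fast]=3≠0 swap→a[3]=3, slow++,fast++
slow=4 fast=9: a[fast]=0, fast++
slow=4 fast=10: a[fast]=0, fast++
slow=4 fast=11: a[fast]=0, fast++
slow=4 fast=12: a[fast]=0, fast++

[3, 4, 3, 3, 0, 0, 0, 0, 0, 0, 0, 0, 0]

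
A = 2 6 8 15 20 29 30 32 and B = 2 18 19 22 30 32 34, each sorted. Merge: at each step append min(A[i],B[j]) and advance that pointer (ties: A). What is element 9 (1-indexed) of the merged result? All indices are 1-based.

i=1 j=1: A[i]=2<=B[j]=2 take 2, i++
i=2 j=1: A[i]=6>B[j]=2 take 2, j++
i=2 j=2: A[i]=6<=B[j]=18 take 6, i++
i=3 j=2: A[i]=8<=B[j]=18 take 8, i++
i=4 j=2: A[i]=15<=B[j]=18 take 15, i++
i=5 j=2: A[i]=20>B[j]=18 take 18, j++
i=5 j=3: A[i]=20>B[j]=19 take 19, j++
i=5 j=4: A[i]=20<=B[j]=22 take 20, i++
i=6 j=4: A[i]=29>B[j]=22 take 22, j++
i=6 j=5: A[i]=29<=B[j]=30 take 29, i++
i=7 j=5: A[i]=30<=B[j]=30 take 30, i++
i=8 j=5: A[i]=32>B[j]=30 take 30, j++
i=8 j=6: A[i]=32<=B[j]=32 take 32, i++
i=9 j=6: A done, take B[j]=32, j++
i=9 j=7: A done, take B[j]=34, j++

merged[9] = 22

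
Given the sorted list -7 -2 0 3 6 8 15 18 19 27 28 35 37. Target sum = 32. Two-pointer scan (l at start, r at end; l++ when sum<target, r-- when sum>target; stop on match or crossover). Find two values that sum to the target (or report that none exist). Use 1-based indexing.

no pair

[1,13] -7+37=30 <32 → l++
[2,13] -2+37=35 >32 → r--
[2,12] -2+35=33 >32 → r--
[2,11] -2+28=26 <32 → l++
[3,11] 0+28=28 <32 → l++
[4,11] 3+28=31 <32 → l++
[5,11] 6+28=34 >32 → r--
[5,10] 6+27=33 >32 → r--
[5,9] 6+19=25 <32 → l++
[6,9] 8+19=27 <32 → l++
[7,9] 15+19=34 >32 → r--
[7,8] 15+18=33 >32 → r--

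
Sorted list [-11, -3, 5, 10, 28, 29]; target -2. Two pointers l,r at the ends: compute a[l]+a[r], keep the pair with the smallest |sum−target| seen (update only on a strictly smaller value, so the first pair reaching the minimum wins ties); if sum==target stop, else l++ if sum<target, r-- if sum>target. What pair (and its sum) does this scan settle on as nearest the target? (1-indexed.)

pair (-11, 10) with sum -1 (|Δ|=1)

l=1 r=6: -11+29=18 d=20 *, r--
l=1 r=5: -11+28=17 d=19 *, r--
l=1 r=4: -11+10=-1 d=1 *, r--
l=1 r=3: -11+5=-6 d=4, l++
l=2 r=3: -3+5=2 d=4, r--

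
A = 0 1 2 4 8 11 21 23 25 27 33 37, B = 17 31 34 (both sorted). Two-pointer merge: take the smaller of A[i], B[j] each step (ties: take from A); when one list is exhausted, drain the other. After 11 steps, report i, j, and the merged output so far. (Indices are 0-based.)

i=10, j=1, merged so far=[0, 1, 2, 4, 8, 11, 17, 21, 23, 25, 27]

i=0 j=0: A[i]=0<=B[j]=17 take 0, i++
i=1 j=0: A[i]=1<=B[j]=17 take 1, i++
i=2 j=0: A[i]=2<=B[j]=17 take 2, i++
i=3 j=0: A[i]=4<=B[j]=17 take 4, i++
i=4 j=0: A[i]=8<=B[j]=17 take 8, i++
i=5 j=0: A[i]=11<=B[j]=17 take 11, i++
i=6 j=0: A[i]=21>B[j]=17 take 17, j++
i=6 j=1: A[i]=21<=B[j]=31 take 21, i++
i=7 j=1: A[i]=23<=B[j]=31 take 23, i++
i=8 j=1: A[i]=25<=B[j]=31 take 25, i++
i=9 j=1: A[i]=27<=B[j]=31 take 27, i++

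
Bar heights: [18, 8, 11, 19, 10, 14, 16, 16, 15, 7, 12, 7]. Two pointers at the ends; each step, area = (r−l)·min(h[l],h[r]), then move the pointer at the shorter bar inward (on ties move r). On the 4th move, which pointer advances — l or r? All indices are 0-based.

[0,11] min(18,7)*11=77 best=77 * → r--
[0,10] min(18,12)*10=120 best=120 * → r--
[0,9] min(18,7)*9=63 best=120 → r--
[0,8] min(18,15)*8=120 best=120 → r--

r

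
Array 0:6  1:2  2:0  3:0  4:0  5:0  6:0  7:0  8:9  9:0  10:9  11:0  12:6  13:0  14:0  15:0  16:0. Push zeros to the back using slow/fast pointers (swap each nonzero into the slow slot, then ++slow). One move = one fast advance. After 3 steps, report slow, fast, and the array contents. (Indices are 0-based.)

slow=0 fast=0: a[fast]=6≠0 swap→a[0]=6, slow++,fast++
slow=1 fast=1: a[fast]=2≠0 swap→a[1]=2, slow++,fast++
slow=2 fast=2: a[fast]=0, fast++

slow=2, fast=3, a=[6, 2, 0, 0, 0, 0, 0, 0, 9, 0, 9, 0, 6, 0, 0, 0, 0]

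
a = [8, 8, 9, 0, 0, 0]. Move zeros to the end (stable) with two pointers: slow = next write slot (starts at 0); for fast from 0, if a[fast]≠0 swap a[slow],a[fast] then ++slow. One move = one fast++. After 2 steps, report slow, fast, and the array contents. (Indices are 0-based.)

slow=0 fast=0: a[fast]=8≠0 swap→a[0]=8, slow++,fast++
slow=1 fast=1: a[fast]=8≠0 swap→a[1]=8, slow++,fast++

slow=2, fast=2, a=[8, 8, 9, 0, 0, 0]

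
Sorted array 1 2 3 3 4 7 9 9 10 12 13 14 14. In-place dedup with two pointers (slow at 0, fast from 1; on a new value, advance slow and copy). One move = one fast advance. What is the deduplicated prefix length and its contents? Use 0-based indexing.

(s=0,f=1) a[fast]=2≠a[slow]=1 write a[1]=2 → slow++,fast++
(s=1,f=2) a[fast]=3≠a[slow]=2 write a[2]=3 → slow++,fast++
(s=2,f=3) a[fast]=3=a[slow] dup → fast++
(s=2,f=4) a[fast]=4≠a[slow]=3 write a[3]=4 → slow++,fast++
(s=3,f=5) a[fast]=7≠a[slow]=4 write a[4]=7 → slow++,fast++
(s=4,f=6) a[fast]=9≠a[slow]=7 write a[5]=9 → slow++,fast++
(s=5,f=7) a[fast]=9=a[slow] dup → fast++
(s=5,f=8) a[fast]=10≠a[slow]=9 write a[6]=10 → slow++,fast++
(s=6,f=9) a[fast]=12≠a[slow]=10 write a[7]=12 → slow++,fast++
(s=7,f=10) a[fast]=13≠a[slow]=12 write a[8]=13 → slow++,fast++
(s=8,f=11) a[fast]=14≠a[slow]=13 write a[9]=14 → slow++,fast++
(s=9,f=12) a[fast]=14=a[slow] dup → fast++

length 10; prefix = [1, 2, 3, 4, 7, 9, 10, 12, 13, 14]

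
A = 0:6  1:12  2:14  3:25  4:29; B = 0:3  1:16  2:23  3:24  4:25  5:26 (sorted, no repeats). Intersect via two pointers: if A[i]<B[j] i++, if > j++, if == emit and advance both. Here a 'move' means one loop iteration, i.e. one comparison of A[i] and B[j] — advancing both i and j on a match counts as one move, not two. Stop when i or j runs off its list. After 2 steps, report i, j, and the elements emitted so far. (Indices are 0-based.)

i=0 j=0: 6>3, j++
i=0 j=1: 6<16, i++

i=1, j=1, emitted=[]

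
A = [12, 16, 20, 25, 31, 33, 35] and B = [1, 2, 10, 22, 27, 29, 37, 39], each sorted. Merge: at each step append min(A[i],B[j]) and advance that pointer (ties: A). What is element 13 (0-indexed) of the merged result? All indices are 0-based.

merged[13] = 37

i=0 j=0: A[i]=12>B[j]=1 take 1, j++
i=0 j=1: A[i]=12>B[j]=2 take 2, j++
i=0 j=2: A[i]=12>B[j]=10 take 10, j++
i=0 j=3: A[i]=12<=B[j]=22 take 12, i++
i=1 j=3: A[i]=16<=B[j]=22 take 16, i++
i=2 j=3: A[i]=20<=B[j]=22 take 20, i++
i=3 j=3: A[i]=25>B[j]=22 take 22, j++
i=3 j=4: A[i]=25<=B[j]=27 take 25, i++
i=4 j=4: A[i]=31>B[j]=27 take 27, j++
i=4 j=5: A[i]=31>B[j]=29 take 29, j++
i=4 j=6: A[i]=31<=B[j]=37 take 31, i++
i=5 j=6: A[i]=33<=B[j]=37 take 33, i++
i=6 j=6: A[i]=35<=B[j]=37 take 35, i++
i=7 j=6: A done, take B[j]=37, j++
i=7 j=7: A done, take B[j]=39, j++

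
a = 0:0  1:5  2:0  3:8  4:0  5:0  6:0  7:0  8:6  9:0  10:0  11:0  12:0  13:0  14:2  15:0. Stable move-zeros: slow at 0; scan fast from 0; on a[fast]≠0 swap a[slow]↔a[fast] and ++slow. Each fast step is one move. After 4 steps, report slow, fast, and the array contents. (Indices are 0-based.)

slow=0 fast=0: a[fast]=0, fast++
slow=0 fast=1: a[fast]=5≠0 swap→a[0]=5, slow++,fast++
slow=1 fast=2: a[fast]=0, fast++
slow=1 fast=3: a[fast]=8≠0 swap→a[1]=8, slow++,fast++

slow=2, fast=4, a=[5, 8, 0, 0, 0, 0, 0, 0, 6, 0, 0, 0, 0, 0, 2, 0]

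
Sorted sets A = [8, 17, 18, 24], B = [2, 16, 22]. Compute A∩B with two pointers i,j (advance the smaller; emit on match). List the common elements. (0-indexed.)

intersection = []

[i=0,j=0] 8>2 → j++
[i=0,j=1] 8<16 → i++
[i=1,j=1] 17>16 → j++
[i=1,j=2] 17<22 → i++
[i=2,j=2] 18<22 → i++
[i=3,j=2] 24>22 → j++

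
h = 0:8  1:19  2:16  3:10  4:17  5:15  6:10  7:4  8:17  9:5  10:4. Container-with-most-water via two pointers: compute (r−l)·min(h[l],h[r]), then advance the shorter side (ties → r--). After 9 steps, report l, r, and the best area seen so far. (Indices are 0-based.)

l=0 r=10: min(8,4)*10=40 best=40 *, r--
l=0 r=9: min(8,5)*9=45 best=45 *, r--
l=0 r=8: min(8,17)*8=64 best=64 *, l++
l=1 r=8: min(19,17)*7=119 best=119 *, r--
l=1 r=7: min(19,4)*6=24 best=119, r--
l=1 r=6: min(19,10)*5=50 best=119, r--
l=1 r=5: min(19,15)*4=60 best=119, r--
l=1 r=4: min(19,17)*3=51 best=119, r--
l=1 r=3: min(19,10)*2=20 best=119, r--

l=1, r=2, best area=119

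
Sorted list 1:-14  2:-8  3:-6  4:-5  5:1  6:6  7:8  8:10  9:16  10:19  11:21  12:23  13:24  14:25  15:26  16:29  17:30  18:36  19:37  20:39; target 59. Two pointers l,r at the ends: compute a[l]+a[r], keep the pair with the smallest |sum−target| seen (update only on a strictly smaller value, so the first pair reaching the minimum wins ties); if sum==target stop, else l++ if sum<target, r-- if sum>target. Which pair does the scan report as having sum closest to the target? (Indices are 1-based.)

pair (23, 36) with sum 59 (|Δ|=0)

l=1 r=20: -14+39=25 d=34 *, l++
l=2 r=20: -8+39=31 d=28 *, l++
l=3 r=20: -6+39=33 d=26 *, l++
l=4 r=20: -5+39=34 d=25 *, l++
l=5 r=20: 1+39=40 d=19 *, l++
l=6 r=20: 6+39=45 d=14 *, l++
l=7 r=20: 8+39=47 d=12 *, l++
l=8 r=20: 10+39=49 d=10 *, l++
l=9 r=20: 16+39=55 d=4 *, l++
l=10 r=20: 19+39=58 d=1 *, l++
l=11 r=20: 21+39=60 d=1, r--
l=11 r=19: 21+37=58 d=1, l++
l=12 r=19: 23+37=60 d=1, r--
l=12 r=18: 23+36=59 d=0 *, stop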